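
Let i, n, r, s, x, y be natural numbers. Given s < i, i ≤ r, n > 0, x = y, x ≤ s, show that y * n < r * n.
From x = y and x ≤ s, y ≤ s. Because s < i, y < i. From i ≤ r, y < r. From n > 0, by multiplying by a positive, y * n < r * n.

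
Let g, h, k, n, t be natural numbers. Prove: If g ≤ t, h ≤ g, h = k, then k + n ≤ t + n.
Because h = k and h ≤ g, k ≤ g. g ≤ t, so k ≤ t. Then k + n ≤ t + n.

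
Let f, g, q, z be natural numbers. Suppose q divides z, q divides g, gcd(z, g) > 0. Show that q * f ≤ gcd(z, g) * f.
q divides z and q divides g, so q divides gcd(z, g). Since gcd(z, g) > 0, q ≤ gcd(z, g). By multiplying by a non-negative, q * f ≤ gcd(z, g) * f.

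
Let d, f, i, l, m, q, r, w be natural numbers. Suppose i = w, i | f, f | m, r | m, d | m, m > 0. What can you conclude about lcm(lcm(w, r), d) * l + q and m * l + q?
lcm(lcm(w, r), d) * l + q ≤ m * l + q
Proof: i | f and f | m, therefore i | m. i = w, so w | m. r | m, so lcm(w, r) | m. Since d | m, lcm(lcm(w, r), d) | m. Since m > 0, lcm(lcm(w, r), d) ≤ m. Then lcm(lcm(w, r), d) * l ≤ m * l. Then lcm(lcm(w, r), d) * l + q ≤ m * l + q.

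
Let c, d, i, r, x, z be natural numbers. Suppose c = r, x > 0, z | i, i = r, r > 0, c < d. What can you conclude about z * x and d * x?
z * x < d * x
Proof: i = r and z | i, so z | r. Since r > 0, z ≤ r. c = r and c < d, hence r < d. Since z ≤ r, z < d. Since x > 0, z * x < d * x.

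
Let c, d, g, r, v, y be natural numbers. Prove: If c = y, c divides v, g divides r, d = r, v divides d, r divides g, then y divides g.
c = y and c divides v, thus y divides v. r divides g and g divides r, therefore r = g. Because d = r and v divides d, v divides r. r = g, so v divides g. Since y divides v, y divides g.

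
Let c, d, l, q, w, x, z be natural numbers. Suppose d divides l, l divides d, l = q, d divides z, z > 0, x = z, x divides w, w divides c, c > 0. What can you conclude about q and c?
q ≤ c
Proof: d divides l and l divides d, so d = l. Because l = q, d = q. Since d divides z and z > 0, d ≤ z. Since d = q, q ≤ z. x = z and x divides w, so z divides w. Because w divides c, z divides c. Since c > 0, z ≤ c. q ≤ z, so q ≤ c.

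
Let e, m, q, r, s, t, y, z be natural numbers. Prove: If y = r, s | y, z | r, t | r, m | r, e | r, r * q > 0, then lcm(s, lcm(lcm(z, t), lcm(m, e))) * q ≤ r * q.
y = r and s | y, hence s | r. z | r and t | r, therefore lcm(z, t) | r. m | r and e | r, thus lcm(m, e) | r. lcm(z, t) | r, so lcm(lcm(z, t), lcm(m, e)) | r. s | r, so lcm(s, lcm(lcm(z, t), lcm(m, e))) | r. Then lcm(s, lcm(lcm(z, t), lcm(m, e))) * q | r * q. Since r * q > 0, lcm(s, lcm(lcm(z, t), lcm(m, e))) * q ≤ r * q.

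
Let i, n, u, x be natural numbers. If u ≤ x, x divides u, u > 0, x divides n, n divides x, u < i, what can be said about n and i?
n < i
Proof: x divides u and u > 0, hence x ≤ u. From u ≤ x, u = x. x divides n and n divides x, therefore x = n. u = x, so u = n. Since u < i, n < i.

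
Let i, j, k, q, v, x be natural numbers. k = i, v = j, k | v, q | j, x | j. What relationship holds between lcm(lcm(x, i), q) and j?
lcm(lcm(x, i), q) | j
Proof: v = j and k | v, so k | j. k = i, so i | j. x | j, so lcm(x, i) | j. q | j, so lcm(lcm(x, i), q) | j.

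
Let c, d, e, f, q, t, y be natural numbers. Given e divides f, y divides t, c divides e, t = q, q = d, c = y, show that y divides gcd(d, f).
t = q and y divides t, thus y divides q. Since q = d, y divides d. Because c divides e and e divides f, c divides f. c = y, so y divides f. y divides d, so y divides gcd(d, f).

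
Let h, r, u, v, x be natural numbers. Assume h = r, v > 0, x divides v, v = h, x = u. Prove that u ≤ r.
v = h and h = r, therefore v = r. From x = u and x divides v, u divides v. v > 0, so u ≤ v. v = r, so u ≤ r.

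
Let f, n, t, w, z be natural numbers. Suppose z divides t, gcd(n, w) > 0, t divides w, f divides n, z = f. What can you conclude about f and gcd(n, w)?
f ≤ gcd(n, w)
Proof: z = f and z divides t, therefore f divides t. t divides w, so f divides w. f divides n, so f divides gcd(n, w). gcd(n, w) > 0, so f ≤ gcd(n, w).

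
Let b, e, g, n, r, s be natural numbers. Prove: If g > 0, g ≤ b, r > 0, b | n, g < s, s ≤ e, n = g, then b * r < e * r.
n = g and b | n, thus b | g. Since g > 0, b ≤ g. Since g ≤ b, g = b. g < s and s ≤ e, therefore g < e. g = b, so b < e. Since r > 0, b * r < e * r.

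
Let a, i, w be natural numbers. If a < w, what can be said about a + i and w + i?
a + i < w + i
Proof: Since a < w, by adding to both sides, a + i < w + i.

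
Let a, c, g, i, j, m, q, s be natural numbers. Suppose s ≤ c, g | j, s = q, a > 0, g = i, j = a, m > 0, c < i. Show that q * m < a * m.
Since s = q and s ≤ c, q ≤ c. Since c < i, q < i. g = i and g | j, hence i | j. Since j = a, i | a. a > 0, so i ≤ a. Since q < i, q < a. Since m > 0, q * m < a * m.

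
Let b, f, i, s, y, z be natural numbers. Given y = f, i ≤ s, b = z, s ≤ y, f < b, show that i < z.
y = f and s ≤ y, so s ≤ f. Because i ≤ s, i ≤ f. From b = z and f < b, f < z. i ≤ f, so i < z.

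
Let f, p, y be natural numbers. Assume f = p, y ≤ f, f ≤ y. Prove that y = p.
Because y ≤ f and f ≤ y, y = f. Since f = p, y = p.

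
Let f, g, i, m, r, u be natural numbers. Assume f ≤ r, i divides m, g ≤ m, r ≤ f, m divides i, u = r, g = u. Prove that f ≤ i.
m divides i and i divides m, therefore m = i. g = u and u = r, so g = r. r ≤ f and f ≤ r, so r = f. Since g = r, g = f. Since g ≤ m, f ≤ m. m = i, so f ≤ i.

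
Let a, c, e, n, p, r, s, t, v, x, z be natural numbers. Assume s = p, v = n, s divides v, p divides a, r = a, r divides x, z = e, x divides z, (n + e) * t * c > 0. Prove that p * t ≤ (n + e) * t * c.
v = n and s divides v, so s divides n. s = p, so p divides n. Since r = a and r divides x, a divides x. z = e and x divides z, thus x divides e. Because a divides x, a divides e. p divides a, so p divides e. p divides n, so p divides n + e. Then p * t divides (n + e) * t. Then p * t divides (n + e) * t * c. Since (n + e) * t * c > 0, p * t ≤ (n + e) * t * c.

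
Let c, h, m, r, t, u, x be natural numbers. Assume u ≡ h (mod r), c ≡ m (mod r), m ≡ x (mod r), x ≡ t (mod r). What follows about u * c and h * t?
u * c ≡ h * t (mod r)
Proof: c ≡ m (mod r) and m ≡ x (mod r), therefore c ≡ x (mod r). x ≡ t (mod r), so c ≡ t (mod r). u ≡ h (mod r), so u * c ≡ h * t (mod r).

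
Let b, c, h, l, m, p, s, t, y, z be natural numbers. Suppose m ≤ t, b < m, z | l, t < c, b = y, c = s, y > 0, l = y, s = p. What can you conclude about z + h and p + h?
z + h < p + h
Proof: l = y and z | l, hence z | y. y > 0, so z ≤ y. From b = y and b < m, y < m. From m ≤ t, y < t. t < c, so y < c. c = s, so y < s. Since s = p, y < p. z ≤ y, so z < p. Then z + h < p + h.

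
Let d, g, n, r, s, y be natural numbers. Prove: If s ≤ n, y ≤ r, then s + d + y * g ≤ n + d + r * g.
s ≤ n, hence s + d ≤ n + d. Since y ≤ r, y * g ≤ r * g. s + d ≤ n + d, so s + d + y * g ≤ n + d + r * g.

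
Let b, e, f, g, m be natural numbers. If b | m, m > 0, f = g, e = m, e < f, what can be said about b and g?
b < g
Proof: Because b | m and m > 0, b ≤ m. From e = m and e < f, m < f. Since f = g, m < g. b ≤ m, so b < g.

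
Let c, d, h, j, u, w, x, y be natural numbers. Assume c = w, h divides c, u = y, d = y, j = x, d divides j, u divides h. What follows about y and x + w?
y divides x + w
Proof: j = x and d divides j, so d divides x. Since d = y, y divides x. Because u = y and u divides h, y divides h. c = w and h divides c, thus h divides w. From y divides h, y divides w. y divides x, so y divides x + w.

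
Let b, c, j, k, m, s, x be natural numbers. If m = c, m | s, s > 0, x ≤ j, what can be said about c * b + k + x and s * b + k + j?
c * b + k + x ≤ s * b + k + j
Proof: Because m | s and s > 0, m ≤ s. m = c, so c ≤ s. Then c * b ≤ s * b. Then c * b + k ≤ s * b + k. x ≤ j, so c * b + k + x ≤ s * b + k + j.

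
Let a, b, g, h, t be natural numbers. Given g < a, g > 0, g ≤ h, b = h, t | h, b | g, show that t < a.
b = h and b | g, therefore h | g. g > 0, so h ≤ g. g ≤ h, so h = g. From t | h, t | g. Since g > 0, t ≤ g. Since g < a, t < a.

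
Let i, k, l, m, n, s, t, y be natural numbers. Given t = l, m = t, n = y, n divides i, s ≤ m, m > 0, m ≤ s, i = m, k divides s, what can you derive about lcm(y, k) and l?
lcm(y, k) ≤ l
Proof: m = t and t = l, hence m = l. From n = y and n divides i, y divides i. Since i = m, y divides m. Since s ≤ m and m ≤ s, s = m. Since k divides s, k divides m. y divides m, so lcm(y, k) divides m. m > 0, so lcm(y, k) ≤ m. m = l, so lcm(y, k) ≤ l.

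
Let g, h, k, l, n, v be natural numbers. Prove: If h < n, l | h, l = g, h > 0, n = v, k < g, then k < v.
l | h and h > 0, thus l ≤ h. Since n = v and h < n, h < v. l ≤ h, so l < v. Because l = g, g < v. k < g, so k < v.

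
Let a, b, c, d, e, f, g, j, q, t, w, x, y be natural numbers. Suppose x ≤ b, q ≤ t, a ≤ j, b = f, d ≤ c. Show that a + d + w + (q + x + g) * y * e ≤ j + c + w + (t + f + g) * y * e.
d ≤ c, therefore d + w ≤ c + w. From b = f and x ≤ b, x ≤ f. Since q ≤ t, q + x ≤ t + f. Then q + x + g ≤ t + f + g. By multiplying by a non-negative, (q + x + g) * y ≤ (t + f + g) * y. By multiplying by a non-negative, (q + x + g) * y * e ≤ (t + f + g) * y * e. d + w ≤ c + w, so d + w + (q + x + g) * y * e ≤ c + w + (t + f + g) * y * e. a ≤ j, so a + d + w + (q + x + g) * y * e ≤ j + c + w + (t + f + g) * y * e.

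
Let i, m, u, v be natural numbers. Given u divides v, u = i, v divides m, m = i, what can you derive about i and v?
i = v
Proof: Since m = i and v divides m, v divides i. u = i and u divides v, hence i divides v. Since v divides i, v = i. Then i = v.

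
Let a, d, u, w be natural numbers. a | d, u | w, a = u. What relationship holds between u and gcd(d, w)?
u | gcd(d, w)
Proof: a = u and a | d, thus u | d. Since u | w, u | gcd(d, w).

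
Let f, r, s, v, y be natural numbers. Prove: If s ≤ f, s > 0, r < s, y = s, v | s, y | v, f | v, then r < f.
Because y = s and y | v, s | v. Since v | s, v = s. Since f | v, f | s. Since s > 0, f ≤ s. Since s ≤ f, s = f. Since r < s, r < f.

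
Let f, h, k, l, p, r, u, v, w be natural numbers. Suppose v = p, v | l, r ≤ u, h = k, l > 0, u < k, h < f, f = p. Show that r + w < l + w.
r ≤ u and u < k, hence r < k. From f = p and h < f, h < p. Since h = k, k < p. From v = p and v | l, p | l. Since l > 0, p ≤ l. Since k < p, k < l. r < k, so r < l. Then r + w < l + w.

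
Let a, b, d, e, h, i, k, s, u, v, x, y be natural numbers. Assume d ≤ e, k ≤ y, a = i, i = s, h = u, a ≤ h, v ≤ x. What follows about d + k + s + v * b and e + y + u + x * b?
d + k + s + v * b ≤ e + y + u + x * b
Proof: d ≤ e and k ≤ y, therefore d + k ≤ e + y. a = i and i = s, therefore a = s. h = u and a ≤ h, therefore a ≤ u. Since a = s, s ≤ u. Since v ≤ x, v * b ≤ x * b. Since s ≤ u, s + v * b ≤ u + x * b. Since d + k ≤ e + y, d + k + s + v * b ≤ e + y + u + x * b.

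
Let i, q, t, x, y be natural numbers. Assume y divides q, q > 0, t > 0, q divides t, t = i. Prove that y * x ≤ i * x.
From y divides q and q > 0, y ≤ q. Because q divides t and t > 0, q ≤ t. Since y ≤ q, y ≤ t. t = i, so y ≤ i. By multiplying by a non-negative, y * x ≤ i * x.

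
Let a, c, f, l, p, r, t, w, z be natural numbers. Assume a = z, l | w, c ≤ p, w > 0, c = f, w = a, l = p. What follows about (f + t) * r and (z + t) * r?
(f + t) * r ≤ (z + t) * r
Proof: Since c = f and c ≤ p, f ≤ p. w = a and a = z, thus w = z. l = p and l | w, therefore p | w. w > 0, so p ≤ w. Since w = z, p ≤ z. f ≤ p, so f ≤ z. Then f + t ≤ z + t. Then (f + t) * r ≤ (z + t) * r.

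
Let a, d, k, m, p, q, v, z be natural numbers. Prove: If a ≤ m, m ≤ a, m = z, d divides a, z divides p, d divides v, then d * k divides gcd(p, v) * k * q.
Because a ≤ m and m ≤ a, a = m. From m = z, a = z. Since d divides a, d divides z. Since z divides p, d divides p. d divides v, so d divides gcd(p, v). Then d * k divides gcd(p, v) * k. Then d * k divides gcd(p, v) * k * q.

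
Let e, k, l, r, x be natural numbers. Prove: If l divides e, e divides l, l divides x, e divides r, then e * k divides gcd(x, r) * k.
l divides e and e divides l, hence l = e. Since l divides x, e divides x. From e divides r, e divides gcd(x, r). Then e * k divides gcd(x, r) * k.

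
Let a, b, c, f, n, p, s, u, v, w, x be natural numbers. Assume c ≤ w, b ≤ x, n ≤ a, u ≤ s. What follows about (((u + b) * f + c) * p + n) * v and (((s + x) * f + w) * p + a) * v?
(((u + b) * f + c) * p + n) * v ≤ (((s + x) * f + w) * p + a) * v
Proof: u ≤ s and b ≤ x, thus u + b ≤ s + x. By multiplying by a non-negative, (u + b) * f ≤ (s + x) * f. Since c ≤ w, (u + b) * f + c ≤ (s + x) * f + w. By multiplying by a non-negative, ((u + b) * f + c) * p ≤ ((s + x) * f + w) * p. n ≤ a, so ((u + b) * f + c) * p + n ≤ ((s + x) * f + w) * p + a. By multiplying by a non-negative, (((u + b) * f + c) * p + n) * v ≤ (((s + x) * f + w) * p + a) * v.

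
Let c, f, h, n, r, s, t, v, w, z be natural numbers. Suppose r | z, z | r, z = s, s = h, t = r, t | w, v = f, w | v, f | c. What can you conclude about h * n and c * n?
h * n | c * n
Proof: r | z and z | r, therefore r = z. From z = s, r = s. s = h, so r = h. t = r and t | w, thus r | w. Since r = h, h | w. v = f and w | v, therefore w | f. Since h | w, h | f. f | c, so h | c. Then h * n | c * n.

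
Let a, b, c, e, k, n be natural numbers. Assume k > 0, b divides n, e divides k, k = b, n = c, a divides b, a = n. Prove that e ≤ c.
a = n and a divides b, thus n divides b. b divides n, so b = n. k = b, so k = n. Since n = c, k = c. e divides k and k > 0, thus e ≤ k. k = c, so e ≤ c.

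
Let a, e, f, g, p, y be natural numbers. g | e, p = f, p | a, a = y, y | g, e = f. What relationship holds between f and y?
f = y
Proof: Since p = f and p | a, f | a. Since a = y, f | y. Since e = f and g | e, g | f. Because y | g, y | f. f | y, so f = y.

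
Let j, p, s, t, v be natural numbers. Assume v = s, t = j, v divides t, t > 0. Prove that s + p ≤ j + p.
v divides t and t > 0, thus v ≤ t. Since t = j, v ≤ j. v = s, so s ≤ j. Then s + p ≤ j + p.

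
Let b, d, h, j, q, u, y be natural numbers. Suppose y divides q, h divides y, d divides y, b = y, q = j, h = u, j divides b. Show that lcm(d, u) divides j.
q = j and y divides q, hence y divides j. Since b = y and j divides b, j divides y. y divides j, so y = j. h = u and h divides y, so u divides y. d divides y, so lcm(d, u) divides y. y = j, so lcm(d, u) divides j.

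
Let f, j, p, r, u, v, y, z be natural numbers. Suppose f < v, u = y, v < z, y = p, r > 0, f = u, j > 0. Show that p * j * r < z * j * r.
Because u = y and y = p, u = p. Because f = u and f < v, u < v. Because v < z, u < z. u = p, so p < z. j > 0, so p * j < z * j. Because r > 0, p * j * r < z * j * r.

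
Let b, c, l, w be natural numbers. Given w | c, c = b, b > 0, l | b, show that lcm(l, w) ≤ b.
From c = b and w | c, w | b. From l | b, lcm(l, w) | b. Since b > 0, lcm(l, w) ≤ b.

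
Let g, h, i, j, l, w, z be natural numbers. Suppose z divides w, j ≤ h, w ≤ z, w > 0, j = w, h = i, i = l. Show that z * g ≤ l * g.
h = i and i = l, so h = l. z divides w and w > 0, therefore z ≤ w. Since w ≤ z, w = z. j = w, so j = z. From j ≤ h, z ≤ h. Since h = l, z ≤ l. By multiplying by a non-negative, z * g ≤ l * g.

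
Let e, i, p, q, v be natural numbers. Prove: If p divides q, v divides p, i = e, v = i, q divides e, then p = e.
p divides q and q divides e, so p divides e. v = i and v divides p, so i divides p. Because i = e, e divides p. p divides e, so p = e.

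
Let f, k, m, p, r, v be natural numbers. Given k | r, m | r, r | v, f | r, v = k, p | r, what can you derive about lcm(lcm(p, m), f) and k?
lcm(lcm(p, m), f) | k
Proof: v = k and r | v, hence r | k. Since k | r, r = k. p | r and m | r, hence lcm(p, m) | r. Since f | r, lcm(lcm(p, m), f) | r. Since r = k, lcm(lcm(p, m), f) | k.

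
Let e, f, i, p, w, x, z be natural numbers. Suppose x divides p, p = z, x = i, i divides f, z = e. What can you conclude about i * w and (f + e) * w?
i * w divides (f + e) * w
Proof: p = z and x divides p, thus x divides z. z = e, so x divides e. Because x = i, i divides e. i divides f, so i divides f + e. Then i * w divides (f + e) * w.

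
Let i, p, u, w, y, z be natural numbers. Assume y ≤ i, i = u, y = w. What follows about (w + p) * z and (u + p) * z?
(w + p) * z ≤ (u + p) * z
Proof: Because i = u and y ≤ i, y ≤ u. y = w, so w ≤ u. Then w + p ≤ u + p. By multiplying by a non-negative, (w + p) * z ≤ (u + p) * z.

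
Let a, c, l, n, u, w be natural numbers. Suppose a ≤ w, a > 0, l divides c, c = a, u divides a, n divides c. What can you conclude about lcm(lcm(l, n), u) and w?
lcm(lcm(l, n), u) ≤ w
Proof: Since l divides c and n divides c, lcm(l, n) divides c. c = a, so lcm(l, n) divides a. u divides a, so lcm(lcm(l, n), u) divides a. a > 0, so lcm(lcm(l, n), u) ≤ a. a ≤ w, so lcm(lcm(l, n), u) ≤ w.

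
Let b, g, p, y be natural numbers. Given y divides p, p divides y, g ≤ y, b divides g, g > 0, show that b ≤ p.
Since b divides g and g > 0, b ≤ g. y divides p and p divides y, hence y = p. Since g ≤ y, g ≤ p. b ≤ g, so b ≤ p.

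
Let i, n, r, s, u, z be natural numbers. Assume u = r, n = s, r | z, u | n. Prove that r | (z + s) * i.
From n = s and u | n, u | s. Since u = r, r | s. Because r | z, r | z + s. Then r | (z + s) * i.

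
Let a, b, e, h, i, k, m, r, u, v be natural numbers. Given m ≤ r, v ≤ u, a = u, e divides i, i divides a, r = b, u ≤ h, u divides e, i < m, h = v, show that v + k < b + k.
a = u and i divides a, so i divides u. From u divides e and e divides i, u divides i. i divides u, so i = u. From h = v and u ≤ h, u ≤ v. Because v ≤ u, u = v. i = u, so i = v. r = b and m ≤ r, so m ≤ b. Since i < m, i < b. Since i = v, v < b. Then v + k < b + k.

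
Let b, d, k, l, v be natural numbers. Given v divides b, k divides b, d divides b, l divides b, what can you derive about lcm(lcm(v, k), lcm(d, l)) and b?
lcm(lcm(v, k), lcm(d, l)) divides b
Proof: Because v divides b and k divides b, lcm(v, k) divides b. Because d divides b and l divides b, lcm(d, l) divides b. Since lcm(v, k) divides b, lcm(lcm(v, k), lcm(d, l)) divides b.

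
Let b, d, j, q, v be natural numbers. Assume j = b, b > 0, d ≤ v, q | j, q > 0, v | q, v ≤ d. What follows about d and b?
d ≤ b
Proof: From v ≤ d and d ≤ v, v = d. From v | q and q > 0, v ≤ q. v = d, so d ≤ q. Since j = b and q | j, q | b. Since b > 0, q ≤ b. Since d ≤ q, d ≤ b.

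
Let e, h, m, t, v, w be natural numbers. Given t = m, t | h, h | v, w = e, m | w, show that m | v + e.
From t = m and t | h, m | h. From h | v, m | v. w = e and m | w, so m | e. m | v, so m | v + e.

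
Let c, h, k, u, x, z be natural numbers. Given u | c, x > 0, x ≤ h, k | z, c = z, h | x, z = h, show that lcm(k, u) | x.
From h | x and x > 0, h ≤ x. Because x ≤ h, h = x. Since z = h, z = x. c = z and u | c, hence u | z. Since k | z, lcm(k, u) | z. Since z = x, lcm(k, u) | x.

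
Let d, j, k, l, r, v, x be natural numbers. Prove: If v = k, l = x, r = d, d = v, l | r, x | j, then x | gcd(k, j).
r = d and d = v, so r = v. Since l | r, l | v. l = x, so x | v. Since v = k, x | k. Since x | j, x | gcd(k, j).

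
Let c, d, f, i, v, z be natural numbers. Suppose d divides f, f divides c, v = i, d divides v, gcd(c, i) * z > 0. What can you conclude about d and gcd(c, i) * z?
d ≤ gcd(c, i) * z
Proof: Because d divides f and f divides c, d divides c. Since v = i and d divides v, d divides i. d divides c, so d divides gcd(c, i). Then d divides gcd(c, i) * z. gcd(c, i) * z > 0, so d ≤ gcd(c, i) * z.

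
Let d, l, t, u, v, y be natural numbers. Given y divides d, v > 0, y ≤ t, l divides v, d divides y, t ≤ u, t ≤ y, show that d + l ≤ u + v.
Since t ≤ y and y ≤ t, t = y. From y divides d and d divides y, y = d. t = y, so t = d. t ≤ u, so d ≤ u. Since l divides v and v > 0, l ≤ v. d ≤ u, so d + l ≤ u + v.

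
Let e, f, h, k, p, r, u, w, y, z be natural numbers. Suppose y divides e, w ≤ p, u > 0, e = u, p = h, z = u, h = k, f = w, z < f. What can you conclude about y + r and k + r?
y + r < k + r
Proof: From e = u and y divides e, y divides u. Since u > 0, y ≤ u. z = u and z < f, therefore u < f. f = w, so u < w. Since y ≤ u, y < w. Since p = h and h = k, p = k. w ≤ p, so w ≤ k. From y < w, y < k. Then y + r < k + r.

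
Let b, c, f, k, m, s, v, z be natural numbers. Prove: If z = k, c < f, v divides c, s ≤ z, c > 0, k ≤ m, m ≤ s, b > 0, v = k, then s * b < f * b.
Because k ≤ m and m ≤ s, k ≤ s. From z = k and s ≤ z, s ≤ k. From k ≤ s, k = s. Because v divides c and c > 0, v ≤ c. Since v = k, k ≤ c. Since c < f, k < f. Since k = s, s < f. Combined with b > 0, by multiplying by a positive, s * b < f * b.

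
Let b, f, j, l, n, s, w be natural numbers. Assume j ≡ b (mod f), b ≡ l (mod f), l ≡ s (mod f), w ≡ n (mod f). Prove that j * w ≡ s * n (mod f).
Since j ≡ b (mod f) and b ≡ l (mod f), j ≡ l (mod f). Since l ≡ s (mod f), j ≡ s (mod f). Using w ≡ n (mod f), by multiplying congruences, j * w ≡ s * n (mod f).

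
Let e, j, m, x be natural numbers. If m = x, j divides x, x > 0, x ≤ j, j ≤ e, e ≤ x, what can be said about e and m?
e = m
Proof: j divides x and x > 0, thus j ≤ x. x ≤ j, so j = x. j ≤ e, so x ≤ e. e ≤ x, so x = e. m = x, so m = e. Then e = m.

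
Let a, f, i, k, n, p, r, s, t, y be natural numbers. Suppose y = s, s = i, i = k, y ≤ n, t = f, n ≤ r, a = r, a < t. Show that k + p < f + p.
y = s and s = i, so y = i. i = k, so y = k. Since y ≤ n, k ≤ n. Since a = r and a < t, r < t. n ≤ r, so n < t. t = f, so n < f. Since k ≤ n, k < f. Then k + p < f + p.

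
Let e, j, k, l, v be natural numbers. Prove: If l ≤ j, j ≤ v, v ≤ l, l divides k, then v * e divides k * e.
l ≤ j and j ≤ v, therefore l ≤ v. Since v ≤ l, l = v. Since l divides k, v divides k. Then v * e divides k * e.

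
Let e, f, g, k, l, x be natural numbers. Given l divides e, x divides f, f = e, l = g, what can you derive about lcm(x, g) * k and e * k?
lcm(x, g) * k divides e * k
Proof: f = e and x divides f, thus x divides e. l = g and l divides e, hence g divides e. From x divides e, lcm(x, g) divides e. Then lcm(x, g) * k divides e * k.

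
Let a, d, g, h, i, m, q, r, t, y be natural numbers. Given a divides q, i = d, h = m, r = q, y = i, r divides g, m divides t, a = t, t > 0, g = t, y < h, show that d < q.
y = i and i = d, so y = d. h = m and y < h, hence y < m. From y = d, d < m. Because a = t and a divides q, t divides q. r = q and r divides g, hence q divides g. g = t, so q divides t. Because t divides q, t = q. Because m divides t and t > 0, m ≤ t. From t = q, m ≤ q. d < m, so d < q.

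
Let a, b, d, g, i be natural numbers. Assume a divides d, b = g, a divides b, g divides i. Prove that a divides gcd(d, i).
b = g and a divides b, so a divides g. Since g divides i, a divides i. Since a divides d, a divides gcd(d, i).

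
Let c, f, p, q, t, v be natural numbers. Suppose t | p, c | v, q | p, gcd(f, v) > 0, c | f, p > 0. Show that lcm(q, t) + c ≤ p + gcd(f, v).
Because q | p and t | p, lcm(q, t) | p. Since p > 0, lcm(q, t) ≤ p. c | f and c | v, so c | gcd(f, v). gcd(f, v) > 0, so c ≤ gcd(f, v). lcm(q, t) ≤ p, so lcm(q, t) + c ≤ p + gcd(f, v).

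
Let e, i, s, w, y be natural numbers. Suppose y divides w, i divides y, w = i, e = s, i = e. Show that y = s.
Because w = i and y divides w, y divides i. i divides y, so y = i. From i = e, y = e. Since e = s, y = s.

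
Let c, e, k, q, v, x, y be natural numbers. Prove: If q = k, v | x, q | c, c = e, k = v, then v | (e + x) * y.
q = k and k = v, therefore q = v. Because c = e and q | c, q | e. From q = v, v | e. Since v | x, v | e + x. Then v | (e + x) * y.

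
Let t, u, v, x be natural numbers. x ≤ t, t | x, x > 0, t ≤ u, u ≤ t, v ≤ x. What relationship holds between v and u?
v ≤ u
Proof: Since t | x and x > 0, t ≤ x. Since x ≤ t, x = t. t ≤ u and u ≤ t, therefore t = u. From x = t, x = u. Because v ≤ x, v ≤ u.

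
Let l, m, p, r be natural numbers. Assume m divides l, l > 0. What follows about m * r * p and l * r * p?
m * r * p ≤ l * r * p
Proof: From m divides l and l > 0, m ≤ l. By multiplying by a non-negative, m * r ≤ l * r. By multiplying by a non-negative, m * r * p ≤ l * r * p.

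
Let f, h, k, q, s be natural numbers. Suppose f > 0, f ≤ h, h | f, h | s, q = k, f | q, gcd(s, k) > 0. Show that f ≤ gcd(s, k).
Because h | f and f > 0, h ≤ f. Since f ≤ h, h = f. h | s, so f | s. From q = k and f | q, f | k. Since f | s, f | gcd(s, k). From gcd(s, k) > 0, f ≤ gcd(s, k).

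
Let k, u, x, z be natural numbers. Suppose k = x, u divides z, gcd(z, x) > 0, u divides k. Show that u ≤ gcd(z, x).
Because k = x and u divides k, u divides x. Since u divides z, u divides gcd(z, x). gcd(z, x) > 0, so u ≤ gcd(z, x).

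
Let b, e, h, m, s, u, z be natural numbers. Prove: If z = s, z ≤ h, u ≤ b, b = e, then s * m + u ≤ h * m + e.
z = s and z ≤ h, so s ≤ h. By multiplying by a non-negative, s * m ≤ h * m. Since b = e and u ≤ b, u ≤ e. Since s * m ≤ h * m, s * m + u ≤ h * m + e.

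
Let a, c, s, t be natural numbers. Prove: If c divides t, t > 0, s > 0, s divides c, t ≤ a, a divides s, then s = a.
Because s divides c and c divides t, s divides t. Since t > 0, s ≤ t. Since t ≤ a, s ≤ a. a divides s and s > 0, so a ≤ s. s ≤ a, so s = a.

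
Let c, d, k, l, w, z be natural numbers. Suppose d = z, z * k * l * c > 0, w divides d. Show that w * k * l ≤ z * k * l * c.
Since d = z and w divides d, w divides z. Then w * k divides z * k. Then w * k * l divides z * k * l. Then w * k * l divides z * k * l * c. Since z * k * l * c > 0, w * k * l ≤ z * k * l * c.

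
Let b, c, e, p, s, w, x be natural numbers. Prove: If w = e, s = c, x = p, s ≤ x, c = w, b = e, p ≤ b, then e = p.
b = e and p ≤ b, hence p ≤ e. s = c and c = w, so s = w. x = p and s ≤ x, thus s ≤ p. Since s = w, w ≤ p. w = e, so e ≤ p. Since p ≤ e, p = e. Then e = p.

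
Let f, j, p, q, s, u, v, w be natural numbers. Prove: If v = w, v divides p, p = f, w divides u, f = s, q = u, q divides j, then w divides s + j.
p = f and f = s, thus p = s. v = w and v divides p, therefore w divides p. Because p = s, w divides s. Since q = u and q divides j, u divides j. w divides u, so w divides j. Since w divides s, w divides s + j.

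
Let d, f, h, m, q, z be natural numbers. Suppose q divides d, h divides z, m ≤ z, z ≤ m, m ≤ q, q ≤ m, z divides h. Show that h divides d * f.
Because m ≤ z and z ≤ m, m = z. z divides h and h divides z, therefore z = h. Since m = z, m = h. Since q ≤ m and m ≤ q, q = m. Since q divides d, m divides d. Since m = h, h divides d. Then h divides d * f.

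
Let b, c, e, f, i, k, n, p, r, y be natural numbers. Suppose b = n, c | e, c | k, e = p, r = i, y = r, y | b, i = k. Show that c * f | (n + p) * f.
r = i and i = k, hence r = k. y = r and y | b, thus r | b. r = k, so k | b. From b = n, k | n. c | k, so c | n. From e = p and c | e, c | p. Since c | n, c | n + p. Then c * f | (n + p) * f.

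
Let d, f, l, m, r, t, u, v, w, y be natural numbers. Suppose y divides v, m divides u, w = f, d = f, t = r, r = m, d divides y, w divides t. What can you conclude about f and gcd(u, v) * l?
f divides gcd(u, v) * l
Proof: Since t = r and r = m, t = m. Because w = f and w divides t, f divides t. Since t = m, f divides m. m divides u, so f divides u. d divides y and y divides v, thus d divides v. d = f, so f divides v. Since f divides u, f divides gcd(u, v). Then f divides gcd(u, v) * l.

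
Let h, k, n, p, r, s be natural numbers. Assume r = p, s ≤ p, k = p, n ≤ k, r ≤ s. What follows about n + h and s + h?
n + h ≤ s + h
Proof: r = p and r ≤ s, so p ≤ s. Since s ≤ p, p = s. k = p and n ≤ k, hence n ≤ p. From p = s, n ≤ s. Then n + h ≤ s + h.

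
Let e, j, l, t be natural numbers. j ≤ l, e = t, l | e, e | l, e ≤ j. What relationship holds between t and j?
t = j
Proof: Because l | e and e | l, l = e. j ≤ l, so j ≤ e. Because e ≤ j, j = e. e = t, so j = t. Then t = j.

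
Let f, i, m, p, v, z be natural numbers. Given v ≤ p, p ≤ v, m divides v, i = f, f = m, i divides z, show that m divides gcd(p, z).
v ≤ p and p ≤ v, therefore v = p. From m divides v, m divides p. i = f and f = m, therefore i = m. Since i divides z, m divides z. Since m divides p, m divides gcd(p, z).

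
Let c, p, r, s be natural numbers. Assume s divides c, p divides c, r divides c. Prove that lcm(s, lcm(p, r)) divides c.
Since p divides c and r divides c, lcm(p, r) divides c. Since s divides c, lcm(s, lcm(p, r)) divides c.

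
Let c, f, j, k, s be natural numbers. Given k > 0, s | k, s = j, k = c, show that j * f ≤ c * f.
s | k and k > 0, so s ≤ k. Since k = c, s ≤ c. s = j, so j ≤ c. Then j * f ≤ c * f.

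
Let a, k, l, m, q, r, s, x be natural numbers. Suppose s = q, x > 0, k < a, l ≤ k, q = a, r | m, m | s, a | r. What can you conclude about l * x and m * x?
l * x < m * x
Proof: From a | r and r | m, a | m. Since s = q and q = a, s = a. m | s, so m | a. From a | m, a = m. l ≤ k and k < a, hence l < a. a = m, so l < m. x > 0, so l * x < m * x.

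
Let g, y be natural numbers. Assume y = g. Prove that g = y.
Because y = g, by symmetry, g = y.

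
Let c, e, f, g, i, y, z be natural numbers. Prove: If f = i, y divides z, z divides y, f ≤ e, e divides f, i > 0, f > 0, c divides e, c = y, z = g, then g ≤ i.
Because y divides z and z divides y, y = z. Since c = y, c = z. e divides f and f > 0, thus e ≤ f. f ≤ e, so e = f. Since c divides e, c divides f. c = z, so z divides f. f = i, so z divides i. i > 0, so z ≤ i. From z = g, g ≤ i.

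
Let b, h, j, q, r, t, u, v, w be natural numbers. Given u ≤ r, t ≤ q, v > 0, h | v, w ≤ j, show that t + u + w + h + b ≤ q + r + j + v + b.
u ≤ r and w ≤ j, therefore u + w ≤ r + j. t ≤ q, so t + u + w ≤ q + r + j. h | v and v > 0, thus h ≤ v. t + u + w ≤ q + r + j, so t + u + w + h ≤ q + r + j + v. Then t + u + w + h + b ≤ q + r + j + v + b.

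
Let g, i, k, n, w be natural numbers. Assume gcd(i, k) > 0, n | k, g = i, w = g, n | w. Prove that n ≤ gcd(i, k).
From w = g and g = i, w = i. From n | w, n | i. n | k, so n | gcd(i, k). gcd(i, k) > 0, so n ≤ gcd(i, k).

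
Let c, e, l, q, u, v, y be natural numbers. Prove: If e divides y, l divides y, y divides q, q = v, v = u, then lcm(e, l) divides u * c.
e divides y and l divides y, hence lcm(e, l) divides y. q = v and y divides q, therefore y divides v. Since lcm(e, l) divides y, lcm(e, l) divides v. Since v = u, lcm(e, l) divides u. Then lcm(e, l) divides u * c.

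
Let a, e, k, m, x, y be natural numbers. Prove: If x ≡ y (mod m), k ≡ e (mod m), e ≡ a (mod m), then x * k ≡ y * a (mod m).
k ≡ e (mod m) and e ≡ a (mod m), thus k ≡ a (mod m). Since x ≡ y (mod m), x * k ≡ y * a (mod m).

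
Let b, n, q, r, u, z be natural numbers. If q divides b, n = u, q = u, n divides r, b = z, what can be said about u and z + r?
u divides z + r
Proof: b = z and q divides b, hence q divides z. q = u, so u divides z. n = u and n divides r, so u divides r. u divides z, so u divides z + r.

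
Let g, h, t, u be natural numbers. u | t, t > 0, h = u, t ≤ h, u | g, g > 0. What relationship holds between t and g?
t ≤ g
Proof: u | t and t > 0, thus u ≤ t. h = u and t ≤ h, hence t ≤ u. Since u ≤ t, u = t. From u | g, t | g. g > 0, so t ≤ g.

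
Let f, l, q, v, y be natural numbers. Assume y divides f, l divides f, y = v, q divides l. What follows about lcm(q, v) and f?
lcm(q, v) divides f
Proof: q divides l and l divides f, thus q divides f. y = v and y divides f, so v divides f. q divides f, so lcm(q, v) divides f.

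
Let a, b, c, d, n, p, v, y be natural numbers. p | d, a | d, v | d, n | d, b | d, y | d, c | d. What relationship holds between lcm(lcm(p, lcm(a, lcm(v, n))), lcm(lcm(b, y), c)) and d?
lcm(lcm(p, lcm(a, lcm(v, n))), lcm(lcm(b, y), c)) | d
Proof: v | d and n | d, thus lcm(v, n) | d. Since a | d, lcm(a, lcm(v, n)) | d. Since p | d, lcm(p, lcm(a, lcm(v, n))) | d. b | d and y | d, hence lcm(b, y) | d. Since c | d, lcm(lcm(b, y), c) | d. Since lcm(p, lcm(a, lcm(v, n))) | d, lcm(lcm(p, lcm(a, lcm(v, n))), lcm(lcm(b, y), c)) | d.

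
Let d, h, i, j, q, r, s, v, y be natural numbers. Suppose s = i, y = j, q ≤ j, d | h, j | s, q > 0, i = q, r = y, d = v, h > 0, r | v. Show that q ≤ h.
From s = i and j | s, j | i. i = q, so j | q. Since q > 0, j ≤ q. q ≤ j, so j = q. r = y and y = j, hence r = j. r | v, so j | v. d = v and d | h, hence v | h. Since j | v, j | h. From h > 0, j ≤ h. From j = q, q ≤ h.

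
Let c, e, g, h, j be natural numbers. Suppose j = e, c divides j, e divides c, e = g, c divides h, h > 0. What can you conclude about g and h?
g ≤ h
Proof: Because j = e and c divides j, c divides e. From e divides c, c = e. From e = g, c = g. Because c divides h and h > 0, c ≤ h. Since c = g, g ≤ h.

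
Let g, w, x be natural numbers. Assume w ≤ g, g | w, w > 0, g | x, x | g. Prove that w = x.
g | w and w > 0, thus g ≤ w. w ≤ g, so w = g. g | x and x | g, hence g = x. Since w = g, w = x.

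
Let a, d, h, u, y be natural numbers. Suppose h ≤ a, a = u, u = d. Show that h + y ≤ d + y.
From a = u and u = d, a = d. h ≤ a, so h ≤ d. Then h + y ≤ d + y.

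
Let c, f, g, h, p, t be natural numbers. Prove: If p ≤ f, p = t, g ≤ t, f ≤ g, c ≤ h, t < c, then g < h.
From p = t and p ≤ f, t ≤ f. Since f ≤ g, t ≤ g. From g ≤ t, t = g. Since t < c and c ≤ h, t < h. Since t = g, g < h.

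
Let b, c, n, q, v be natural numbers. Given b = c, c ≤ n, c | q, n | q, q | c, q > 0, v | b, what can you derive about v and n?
v | n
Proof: q | c and c | q, therefore q = c. n | q and q > 0, so n ≤ q. q = c, so n ≤ c. From c ≤ n, c = n. b = c, so b = n. Since v | b, v | n.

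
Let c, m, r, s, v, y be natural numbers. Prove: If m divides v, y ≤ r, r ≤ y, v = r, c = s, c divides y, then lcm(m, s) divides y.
r ≤ y and y ≤ r, so r = y. Since v = r and m divides v, m divides r. Since r = y, m divides y. c = s and c divides y, thus s divides y. Since m divides y, lcm(m, s) divides y.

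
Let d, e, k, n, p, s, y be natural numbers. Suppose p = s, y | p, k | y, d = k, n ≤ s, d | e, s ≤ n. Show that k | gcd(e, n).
d = k and d | e, hence k | e. Because s ≤ n and n ≤ s, s = n. Since k | y and y | p, k | p. Since p = s, k | s. s = n, so k | n. k | e, so k | gcd(e, n).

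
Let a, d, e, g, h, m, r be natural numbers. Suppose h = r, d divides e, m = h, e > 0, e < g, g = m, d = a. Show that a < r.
g = m and m = h, therefore g = h. Since h = r, g = r. From d divides e and e > 0, d ≤ e. From e < g, d < g. d = a, so a < g. g = r, so a < r.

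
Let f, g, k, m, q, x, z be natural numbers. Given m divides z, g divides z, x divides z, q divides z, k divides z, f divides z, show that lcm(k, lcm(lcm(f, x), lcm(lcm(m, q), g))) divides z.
From f divides z and x divides z, lcm(f, x) divides z. Since m divides z and q divides z, lcm(m, q) divides z. Since g divides z, lcm(lcm(m, q), g) divides z. lcm(f, x) divides z, so lcm(lcm(f, x), lcm(lcm(m, q), g)) divides z. k divides z, so lcm(k, lcm(lcm(f, x), lcm(lcm(m, q), g))) divides z.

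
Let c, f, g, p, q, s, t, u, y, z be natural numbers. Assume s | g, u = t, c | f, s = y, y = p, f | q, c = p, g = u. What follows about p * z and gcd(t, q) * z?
p * z | gcd(t, q) * z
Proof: Because s = y and y = p, s = p. g = u and s | g, therefore s | u. u = t, so s | t. s = p, so p | t. Because c = p and c | f, p | f. f | q, so p | q. Since p | t, p | gcd(t, q). Then p * z | gcd(t, q) * z.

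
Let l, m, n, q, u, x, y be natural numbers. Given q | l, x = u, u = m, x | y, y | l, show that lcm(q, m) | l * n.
Since x = u and u = m, x = m. x | y and y | l, hence x | l. x = m, so m | l. q | l, so lcm(q, m) | l. Then lcm(q, m) | l * n.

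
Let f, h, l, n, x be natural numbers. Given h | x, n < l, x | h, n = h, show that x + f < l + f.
From h | x and x | h, h = x. n = h, so n = x. Since n < l, x < l. Then x + f < l + f.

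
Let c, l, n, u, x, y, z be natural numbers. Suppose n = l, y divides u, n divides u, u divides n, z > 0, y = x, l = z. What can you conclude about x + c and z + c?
x + c ≤ z + c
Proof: n = l and l = z, therefore n = z. u divides n and n divides u, thus u = n. y divides u, so y divides n. Since n = z, y divides z. y = x, so x divides z. z > 0, so x ≤ z. Then x + c ≤ z + c.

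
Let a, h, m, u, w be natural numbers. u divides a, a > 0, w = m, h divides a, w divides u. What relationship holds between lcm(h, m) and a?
lcm(h, m) ≤ a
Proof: Because w divides u and u divides a, w divides a. From w = m, m divides a. Since h divides a, lcm(h, m) divides a. a > 0, so lcm(h, m) ≤ a.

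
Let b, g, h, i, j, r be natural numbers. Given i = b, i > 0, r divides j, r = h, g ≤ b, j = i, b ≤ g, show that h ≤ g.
b ≤ g and g ≤ b, hence b = g. i = b, so i = g. Since j = i and r divides j, r divides i. Since i > 0, r ≤ i. Since i = g, r ≤ g. Because r = h, h ≤ g.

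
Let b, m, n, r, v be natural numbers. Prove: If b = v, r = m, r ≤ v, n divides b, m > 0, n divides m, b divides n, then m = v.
n divides b and b divides n, thus n = b. Since n divides m, b divides m. Since b = v, v divides m. Because m > 0, v ≤ m. r = m and r ≤ v, hence m ≤ v. Since v ≤ m, v = m. Then m = v.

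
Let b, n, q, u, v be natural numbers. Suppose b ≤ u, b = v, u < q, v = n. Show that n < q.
From b = v and v = n, b = n. Since b ≤ u and u < q, b < q. b = n, so n < q.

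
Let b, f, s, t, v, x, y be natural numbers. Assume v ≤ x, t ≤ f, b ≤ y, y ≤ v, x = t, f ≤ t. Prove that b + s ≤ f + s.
Because t ≤ f and f ≤ t, t = f. Since x = t, x = f. b ≤ y and y ≤ v, thus b ≤ v. Since v ≤ x, b ≤ x. x = f, so b ≤ f. Then b + s ≤ f + s.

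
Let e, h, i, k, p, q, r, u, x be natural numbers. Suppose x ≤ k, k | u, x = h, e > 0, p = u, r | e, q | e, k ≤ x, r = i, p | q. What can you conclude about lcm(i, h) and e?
lcm(i, h) ≤ e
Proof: Because r = i and r | e, i | e. Because k ≤ x and x ≤ k, k = x. x = h, so k = h. p = u and p | q, so u | q. Since q | e, u | e. Since k | u, k | e. k = h, so h | e. Because i | e, lcm(i, h) | e. Because e > 0, lcm(i, h) ≤ e.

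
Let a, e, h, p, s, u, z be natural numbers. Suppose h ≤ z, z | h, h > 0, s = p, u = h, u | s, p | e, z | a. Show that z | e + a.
Because z | h and h > 0, z ≤ h. h ≤ z, so h = z. From u = h and u | s, h | s. s = p, so h | p. Since h = z, z | p. Since p | e, z | e. z | a, so z | e + a.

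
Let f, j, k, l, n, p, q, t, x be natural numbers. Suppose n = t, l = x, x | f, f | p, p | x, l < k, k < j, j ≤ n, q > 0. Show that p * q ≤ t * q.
Since x | f and f | p, x | p. p | x, so x = p. Since l = x, l = p. k < j and j ≤ n, so k < n. l < k, so l < n. From l = p, p < n. Since n = t, p < t. Since q > 0, p * q < t * q. Then p * q ≤ t * q.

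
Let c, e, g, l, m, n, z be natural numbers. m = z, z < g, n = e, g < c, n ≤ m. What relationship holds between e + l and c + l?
e + l < c + l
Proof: m = z and n ≤ m, therefore n ≤ z. z < g and g < c, hence z < c. n ≤ z, so n < c. Since n = e, e < c. Then e + l < c + l.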